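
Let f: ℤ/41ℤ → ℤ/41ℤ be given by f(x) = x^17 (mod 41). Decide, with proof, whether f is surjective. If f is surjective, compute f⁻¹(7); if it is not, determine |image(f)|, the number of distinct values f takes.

29

Since 41 is prime, the nonzero elements of ℤ/41ℤ form a cyclic group of order 40.
As gcd(17, 40) = 1, raising to the 17th power is a bijection on this group: if a^17 ≡ b^17 then (ab^{−1})^17 = 1, and the only element of order dividing gcd(17, 40) = 1 is 1, so a = b.
With f(0) = 0 this makes f injective on all of ℤ/41ℤ, hence bijective (finite equal-size domain and codomain). In particular f is surjective.
Since f is surjective, we find the preimage of 7. The inverse of x ↦ x^17 on (ℤ/41ℤ)^× is x ↦ x^33, because 17·33 = 561 = 14·40 + 1 ≡ 1 (mod 40) and x^{40} = 1 for x ≠ 0 (Fermat). So f⁻¹(7) = 7^33 mod 41.
Repeated squaring mod 41: 7^1 ≡ 7, 7^2 ≡ 7² = 49 ≡ 8, 7^4 ≡ 8² = 64 ≡ 23, 7^8 ≡ 23² = 529 ≡ 37, 7^16 ≡ 37² = 1369 ≡ 16, 7^32 ≡ 16² = 256 ≡ 10. Since 33 = 32 + 1, 7^33 ≡ 10·7: 10·7 = 70 ≡ 29. So 7^33 ≡ 29 (mod 41).
Hence f⁻¹(7) = 29.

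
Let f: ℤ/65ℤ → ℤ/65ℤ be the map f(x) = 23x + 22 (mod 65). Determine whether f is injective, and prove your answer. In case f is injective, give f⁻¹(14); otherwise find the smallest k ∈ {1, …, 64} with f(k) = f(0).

Recall that f is injective when f(s) = f(t) forces s = t.
If f(s) = f(t), then 23s ≡ 23t (mod 65). Because gcd(23, 65) = 1, we may cancel 23 to get s ≡ t (mod 65).
Thus f is injective.
We now compute 23⁻¹ mod 65 explicitly. Euclid's algorithm: 65 = 2·23 + 19, 23 = 1·19 + 4, 19 = 4·4 + 3, 4 = 1·3 + 1; back-substituting gives 1 = 17·23 − 6·65, so 23⁻¹ ≡ 17 (mod 65).
Since f is injective, we compute f⁻¹(14): solve 23x + 22 ≡ 14 (mod 65), i.e. 23x ≡ 57 (mod 65).
Multiplying by 23⁻¹ = 17 gives x ≡ 17·57 = 969 = 14·65 + 59 ≡ 59 (mod 65).
Check: f(59) = 23·59 + 22 = 1379 = 21·65 + 14 ≡ 14 (mod 65).

59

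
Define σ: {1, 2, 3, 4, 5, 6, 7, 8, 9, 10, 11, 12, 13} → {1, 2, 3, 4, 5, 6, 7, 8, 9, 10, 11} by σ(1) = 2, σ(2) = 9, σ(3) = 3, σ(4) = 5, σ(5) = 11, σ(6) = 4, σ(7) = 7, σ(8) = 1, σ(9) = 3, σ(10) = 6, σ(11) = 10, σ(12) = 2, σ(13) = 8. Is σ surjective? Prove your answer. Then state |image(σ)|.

11

Every element of the codomain has a preimage: 1 = σ(8), 2 = σ(1), 3 = σ(3), 4 = σ(6), 5 = σ(4), 6 = σ(10), 7 = σ(7), 8 = σ(13), 9 = σ(2), 10 = σ(11), 11 = σ(5).
Thus σ is surjective.
The image of σ is {1, 2, 3, 4, 5, 6, 7, 8, 9, 10, 11}, which has 11 elements.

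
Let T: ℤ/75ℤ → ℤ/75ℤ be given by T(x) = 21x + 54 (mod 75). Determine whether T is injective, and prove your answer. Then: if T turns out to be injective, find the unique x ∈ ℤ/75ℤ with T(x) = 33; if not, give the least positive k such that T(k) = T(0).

25

We have gcd(21, 75) = 3 > 1. Taking s = 0 and t = 25: T(0) = 54 and T(25) = 21·25 + 54 = 579 ≡ 54 (mod 75).
So T(0) = T(25) while 0 ≠ 25, thus T is not injective.
Since T is not injective, we find the least positive k with T(k) = T(0): this means 21k ≡ 0 (mod 75), i.e. 75 ∣ 21k. Since gcd(21, 75) = 3, dividing through by 3 this holds exactly when 25 ∣ 7k, and as gcd(7, 25) = 1, exactly when 25 ∣ k.
The smallest positive such k is 25.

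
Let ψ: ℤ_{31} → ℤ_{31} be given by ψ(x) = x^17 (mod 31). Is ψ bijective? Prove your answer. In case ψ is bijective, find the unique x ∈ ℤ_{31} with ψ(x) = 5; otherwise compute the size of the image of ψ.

25

Since 31 is prime, the nonzero elements of ℤ_{31} form a cyclic group of order 30.
As gcd(17, 30) = 1, raising to the 17th power is a bijection on this group: if x_1^17 ≡ x_2^17 then (x_1x_2^{−1})^17 = 1, and the only element of order dividing gcd(17, 30) = 1 is 1, so x_1 = x_2.
With ψ(0) = 0 this makes ψ injective on all of ℤ_{31}, hence bijective (finite equal-size domain and codomain). In particular ψ is bijective.
Since ψ is bijective, we find the preimage of 5. The inverse of x ↦ x^17 on (ℤ_{31})^× is x ↦ x^23, because 17·23 = 391 = 13·30 + 1 ≡ 1 (mod 30) and x^{30} = 1 for x ≠ 0 (Fermat). So ψ⁻¹(5) = 5^23 mod 31.
Repeated squaring mod 31: 5^1 ≡ 5, 5^2 ≡ 5² = 25, 5^4 ≡ 25² = 625 ≡ 5, 5^8 ≡ 5² = 25, 5^16 ≡ 25² = 625 ≡ 5. Since 23 = 16 + 4 + 2 + 1, 5^23 ≡ 5·5·25·5: 5·5 = 25, then 25·25 = 625 ≡ 5, then 5·5 = 25. So 5^23 ≡ 25 (mod 31).
Hence ψ⁻¹(5) = 25.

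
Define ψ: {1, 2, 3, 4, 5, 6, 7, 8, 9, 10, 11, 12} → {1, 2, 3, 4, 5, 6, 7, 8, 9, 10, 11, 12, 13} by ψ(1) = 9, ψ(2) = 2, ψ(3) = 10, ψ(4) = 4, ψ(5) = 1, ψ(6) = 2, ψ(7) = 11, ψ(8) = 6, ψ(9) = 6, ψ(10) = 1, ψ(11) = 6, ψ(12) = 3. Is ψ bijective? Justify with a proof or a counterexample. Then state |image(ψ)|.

ψ(2) = 2 = ψ(6) with 2 ≠ 6, so ψ is not injective, hence not bijective.
The image of ψ is {1, 2, 3, 4, 6, 9, 10, 11}, which has 8 elements.

8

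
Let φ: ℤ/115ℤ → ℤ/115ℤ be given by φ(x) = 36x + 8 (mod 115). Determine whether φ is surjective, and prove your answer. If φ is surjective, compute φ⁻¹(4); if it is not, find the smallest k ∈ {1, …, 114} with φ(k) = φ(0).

51

Since gcd(36, 115) = 1, 36 is invertible modulo 115. Euclid's algorithm: 115 = 3·36 + 7, 36 = 5·7 + 1; back-substituting gives 1 = 16·36 − 5·115, so 36⁻¹ ≡ 16 (mod 115).
For any y ∈ ℤ/115ℤ, x = 16(y − 8) mod 115 satisfies φ(x) = 36·16(y − 8) + 8 ≡ y (since 36·16 ≡ 1 mod 115). So every y has a preimage.
Thus φ is surjective.
Since φ is surjective, we find φ⁻¹(4): we need 36x ≡ 4 − 8 ≡ 111 (mod 115). Using 36⁻¹ = 16: x ≡ 16·111 = 1776 = 15·115 + 51, so x = 51.
Check: φ(51) = 36·51 + 8 = 1844 = 16·115 + 4 ≡ 4 (mod 115).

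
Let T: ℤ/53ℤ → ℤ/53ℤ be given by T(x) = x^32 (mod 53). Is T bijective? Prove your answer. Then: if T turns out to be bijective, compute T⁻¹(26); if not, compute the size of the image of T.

14

T(2): Repeated squaring mod 53: 2^1 ≡ 2, 2^2 ≡ 2² = 4, 2^4 ≡ 4² = 16, 2^8 ≡ 16² = 256 ≡ 44, 2^16 ≡ 44² = 1936 ≡ 28, 2^32 ≡ 28² = 784 ≡ 42. So 2^32 ≡ 42 (mod 53).
T(7): Repeated squaring mod 53: 7^1 ≡ 7, 7^2 ≡ 7² = 49, 7^4 ≡ 49² = 2401 ≡ 16, 7^8 ≡ 16² = 256 ≡ 44, 7^16 ≡ 44² = 1936 ≡ 28, 7^32 ≡ 28² = 784 ≡ 42. So 7^32 ≡ 42 (mod 53).
So T(2) = T(7) = 42 while 2 ≠ 7, thus T is not injective, hence not bijective.
Since T is not bijective, we determine |image(T)|. Computing x^32 mod 53 for each x (by repeated squaring, reducing mod 53 at every step), the values T(0), T(1), …, T(52) are: 0, 1, 42, 13, 15, 10, 16, 42, 47, 10, 49, 36, 36, 46, 15, 24, 13, 44, 49, 46, 44, 16, 28, 1, 28, 47, 24, 24, 47, 28, 1, 28, 16, 44, 46, 49, 44, 13, 24, 15, 46, 36, 36, 49, 10, 47, 42, 16, 10, 15, 13, 42, 1.
The distinct values are {0, 1, 10, 13, 15, 16, 24, 28, 36, 42, 44, 46, 47, 49}; there are 14 of them.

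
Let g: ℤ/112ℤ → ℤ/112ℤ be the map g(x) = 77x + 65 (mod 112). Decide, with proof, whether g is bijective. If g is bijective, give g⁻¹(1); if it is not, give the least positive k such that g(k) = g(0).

We have gcd(77, 112) = 7 > 1. Taking a = 0 and b = 16: g(0) = 65 and g(16) = 77·16 + 65 = 1297 ≡ 65 (mod 112).
So g(0) = g(16) while 0 ≠ 16, thus g is not injective, hence not bijective.
Since g is not bijective, we find the least positive k with g(k) = g(0): this means 77k ≡ 0 (mod 112), i.e. 112 ∣ 77k. Since gcd(77, 112) = 7, dividing through by 7 this holds exactly when 16 ∣ 11k, and as gcd(11, 16) = 1, exactly when 16 ∣ k.
The smallest positive such k is 16.

16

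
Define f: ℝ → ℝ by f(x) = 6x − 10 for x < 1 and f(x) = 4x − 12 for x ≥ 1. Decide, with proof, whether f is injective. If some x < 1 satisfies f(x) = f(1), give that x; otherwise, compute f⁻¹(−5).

Both pieces are strictly increasing (slopes 6 and 4), so each is injective on its own interval.
The left piece maps (−∞, 1) onto (−∞, −4); the right piece maps [1, ∞) onto [−8, ∞).
These images overlap. In particular f(1) = −8 (right piece), and solving 6x − 10 = −8 on the left piece gives x = 1/3 < 1.
So f(1/3) = f(1) with 1/3 ≠ 1, and f is not injective. This x = 1/3 is the requested value below 1.

1/3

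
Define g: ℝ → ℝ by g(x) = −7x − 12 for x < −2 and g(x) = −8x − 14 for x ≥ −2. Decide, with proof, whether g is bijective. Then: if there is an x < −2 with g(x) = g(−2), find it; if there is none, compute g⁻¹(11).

Both pieces are strictly decreasing (slopes −7 and −8), so each is injective on its own interval.
The left piece maps (−∞, −2) onto (2, ∞); the right piece maps [−2, ∞) onto (−∞, 2].
Since 2 = 2, the images partition ℝ: g is injective and surjective, hence bijective.
Because the two images are disjoint, no x < −2 has g(x) = g(−2), so we compute g⁻¹(11): 11 lies in (2, ∞), so solve −7x − 12 = 11: x = (11 + 12)/(−7) = −23/7.

-23/7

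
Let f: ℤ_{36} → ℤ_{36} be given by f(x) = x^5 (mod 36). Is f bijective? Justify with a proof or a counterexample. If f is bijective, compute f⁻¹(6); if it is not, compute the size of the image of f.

21

f(0) = 0^5 = 0.
f(6): Repeated squaring mod 36: 6^1 ≡ 6, 6^2 ≡ 6² = 36 ≡ 0, 6^4 ≡ 0² = 0. Since 5 = 4 + 1, 6^5 ≡ 0·6: 0·6 = 0. So 6^5 ≡ 0 (mod 36).
So f(0) = f(6) = 0 while 0 ≠ 6, so f is not injective, hence not bijective.
Since f is not bijective, we determine |image(f)|. Computing x^5 mod 36 for each x (by repeated squaring, reducing mod 36 at every step), the values f(0), f(1), …, f(35) are: 0, 1, 32, 27, 16, 29, 0, 31, 8, 9, 28, 23, 0, 25, 20, 27, 4, 17, 0, 19, 32, 9, 16, 11, 0, 13, 8, 27, 28, 5, 0, 7, 20, 9, 4, 35.
The distinct values are {0, 1, 4, 5, 7, 8, 9, 11, 13, 16, 17, 19, 20, 23, 25, 27, 28, 29, 31, 32, 35}; there are 21 of them.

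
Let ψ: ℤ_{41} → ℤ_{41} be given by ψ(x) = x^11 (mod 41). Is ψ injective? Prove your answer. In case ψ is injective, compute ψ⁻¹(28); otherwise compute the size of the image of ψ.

6

Since 41 is prime, the nonzero elements of ℤ_{41} form a cyclic group of order 40.
As gcd(11, 40) = 1, raising to the 11th power is a bijection on this group: if s^11 ≡ t^11 then (st^{−1})^11 = 1, and the only element of order dividing gcd(11, 40) = 1 is 1, so s = t.
With ψ(0) = 0 this makes ψ injective on all of ℤ_{41}, hence bijective (finite equal-size domain and codomain). In particular ψ is injective.
Since ψ is injective, we find the preimage of 28. The inverse of x ↦ x^11 on (ℤ_{41})^× is x ↦ x^11, because 11·11 = 121 = 3·40 + 1 ≡ 1 (mod 40) and x^{40} = 1 for x ≠ 0 (Fermat). So ψ⁻¹(28) = 28^11 mod 41.
Repeated squaring mod 41: 28^1 ≡ 28, 28^2 ≡ 28² = 784 ≡ 5, 28^4 ≡ 5² = 25, 28^8 ≡ 25² = 625 ≡ 10. Since 11 = 8 + 2 + 1, 28^11 ≡ 10·5·28: 10·5 = 50 ≡ 9, then 9·28 = 252 ≡ 6. So 28^11 ≡ 6 (mod 41).
Hence ψ⁻¹(28) = 6.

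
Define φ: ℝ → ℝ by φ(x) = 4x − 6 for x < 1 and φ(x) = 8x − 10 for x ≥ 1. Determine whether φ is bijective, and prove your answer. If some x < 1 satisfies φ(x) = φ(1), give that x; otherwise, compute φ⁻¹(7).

Both pieces are strictly increasing (slopes 4 and 8), so each is injective on its own interval.
The left piece maps (−∞, 1) onto (−∞, −2); the right piece maps [1, ∞) onto [−2, ∞).
Since −2 = −2, the images partition ℝ: φ is injective and surjective, hence bijective.
Because the two images are disjoint, no x < 1 has φ(x) = φ(1), so we compute φ⁻¹(7): 7 lies in [−2, ∞), so solve 8x − 10 = 7: x = (7 + 10)/8 = 17/8.

17/8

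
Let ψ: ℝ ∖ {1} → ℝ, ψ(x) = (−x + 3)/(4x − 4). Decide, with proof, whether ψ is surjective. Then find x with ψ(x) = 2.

11/9

If ψ(x) = −1/4, cross-multiplying gives 4(−x + 3) = −1(4x − 4), which simplifies to 12 = 4 — false.  So −1/4 has no preimage and ψ is not surjective.
Solving ψ(x) = 2: cross-multiplying gives −x + 3 = 2(4x − 4), which rearranges to −9x = −11, so x = 11/9.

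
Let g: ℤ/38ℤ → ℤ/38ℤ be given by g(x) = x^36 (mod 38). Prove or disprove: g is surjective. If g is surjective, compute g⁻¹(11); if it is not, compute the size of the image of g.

4

g(1) = 1^36 = 1.
g(3): Repeated squaring mod 38: 3^1 ≡ 3, 3^2 ≡ 3² = 9, 3^4 ≡ 9² = 81 ≡ 5, 3^8 ≡ 5² = 25, 3^16 ≡ 25² = 625 ≡ 17, 3^32 ≡ 17² = 289 ≡ 23. Since 36 = 32 + 4, 3^36 ≡ 23·5: 23·5 = 115 ≡ 1. So 3^36 ≡ 1 (mod 38).
So g(1) = g(3) = 1 while 1 ≠ 3, hence g is not injective.
A non-injective map from the 38-element set ℤ/38ℤ to itself takes at most 37 distinct values, so it cannot be surjective. Thus g is not surjective.
Since g is not surjective, we determine |image(g)|. Computing x^36 mod 38 for each x (by repeated squaring, reducing mod 38 at every step), the values g(0), g(1), …, g(37) are: 0, 1, 20, 1, 20, 1, 20, 1, 20, 1, 20, 1, 20, 1, 20, 1, 20, 1, 20, 19, 20, 1, 20, 1, 20, 1, 20, 1, 20, 1, 20, 1, 20, 1, 20, 1, 20, 1.
The distinct values are {0, 1, 19, 20}; there are 4 of them.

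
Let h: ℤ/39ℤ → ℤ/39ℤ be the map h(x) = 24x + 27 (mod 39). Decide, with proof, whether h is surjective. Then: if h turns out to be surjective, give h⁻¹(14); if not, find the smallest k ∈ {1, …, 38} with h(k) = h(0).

Recall: surjectivity means every element of the codomain has a preimage under h.
Since gcd(24, 39) = 3, we have 24x ≡ 0 (mod 3) for all x, so h(x) ≡ 0 (mod 3).
But 1 ≢ 0 (mod 3), so 1 ∈ ℤ/39ℤ has no preimage. Thus h is not surjective.
Since h is not surjective, we find the least positive k with h(k) = h(0): this means 24k ≡ 0 (mod 39), i.e. 39 ∣ 24k. Since gcd(24, 39) = 3, dividing through by 3 this holds exactly when 13 ∣ 8k, and as gcd(8, 13) = 1, exactly when 13 ∣ k.
The smallest positive such k is 13.

13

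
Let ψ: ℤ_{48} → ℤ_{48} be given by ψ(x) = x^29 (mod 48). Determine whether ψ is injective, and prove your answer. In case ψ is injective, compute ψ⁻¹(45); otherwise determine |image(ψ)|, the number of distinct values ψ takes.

ψ(0) = 0^29 = 0.
ψ(6): Repeated squaring mod 48: 6^1 ≡ 6, 6^2 ≡ 6² = 36, 6^4 ≡ 36² = 1296 ≡ 0, 6^8 ≡ 0² = 0, 6^16 ≡ 0² = 0. Since 29 = 16 + 8 + 4 + 1, 6^29 ≡ 0·0·0·6: 0·0 = 0, then 0·0 = 0, then 0·6 = 0. So 6^29 ≡ 0 (mod 48).
So ψ(0) = ψ(6) = 0 while 0 ≠ 6, so ψ is not injective.
Since ψ is not injective, we determine |image(ψ)|. Computing x^29 mod 48 for each x (by repeated squaring, reducing mod 48 at every step), the values ψ(0), ψ(1), …, ψ(47) are: 0, 1, 32, 3, 16, 5, 0, 7, 32, 9, 16, 11, 0, 13, 32, 15, 16, 17, 0, 19, 32, 21, 16, 23, 0, 25, 32, 27, 16, 29, 0, 31, 32, 33, 16, 35, 0, 37, 32, 39, 16, 41, 0, 43, 32, 45, 16, 47.
The distinct values are {0, 1, 3, 5, 7, 9, 11, 13, 15, 16, 17, 19, 21, 23, 25, 27, 29, 31, 32, 33, 35, 37, 39, 41, 43, 45, 47}; there are 27 of them.

27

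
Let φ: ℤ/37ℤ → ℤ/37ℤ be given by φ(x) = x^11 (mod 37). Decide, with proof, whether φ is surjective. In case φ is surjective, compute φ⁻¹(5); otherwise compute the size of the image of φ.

Since 37 is prime, the nonzero elements of ℤ/37ℤ form a cyclic group of order 36.
As gcd(11, 36) = 1, raising to the 11th power is a bijection on this group: if x_1^11 ≡ x_2^11 then (x_1x_2^{−1})^11 = 1, and the only element of order dividing gcd(11, 36) = 1 is 1, so x_1 = x_2.
With φ(0) = 0 this makes φ injective on all of ℤ/37ℤ, hence bijective (finite equal-size domain and codomain). In particular φ is surjective.
Since φ is surjective, we find the preimage of 5. The inverse of x ↦ x^11 on (ℤ/37ℤ)^× is x ↦ x^23, because 11·23 = 253 = 7·36 + 1 ≡ 1 (mod 36) and x^{36} = 1 for x ≠ 0 (Fermat). So φ⁻¹(5) = 5^23 mod 37.
Repeated squaring mod 37: 5^1 ≡ 5, 5^2 ≡ 5² = 25, 5^4 ≡ 25² = 625 ≡ 33, 5^8 ≡ 33² = 1089 ≡ 16, 5^16 ≡ 16² = 256 ≡ 34. Since 23 = 16 + 4 + 2 + 1, 5^23 ≡ 34·33·25·5: 34·33 = 1122 ≡ 12, then 12·25 = 300 ≡ 4, then 4·5 = 20. So 5^23 ≡ 20 (mod 37).
Hence φ⁻¹(5) = 20.

20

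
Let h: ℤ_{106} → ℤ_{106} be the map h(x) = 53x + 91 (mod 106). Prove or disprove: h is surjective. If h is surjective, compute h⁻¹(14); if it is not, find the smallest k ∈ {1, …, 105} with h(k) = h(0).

2

Recall: h is surjective if every y in the codomain equals h(x) for some x in the domain.
Since gcd(53, 106) = 53, we have 53x ≡ 0 (mod 53) for all x, so h(x) ≡ 38 (mod 53).
But 0 ≢ 38 (mod 53), so 0 ∈ ℤ_{106} has no preimage. So h is not surjective.
Since h is not surjective, we find the least positive k with h(k) = h(0): this means 53k ≡ 0 (mod 106), i.e. 106 ∣ 53k. Since gcd(53, 106) = 53, dividing through by 53 this holds exactly when 2 ∣ k.
The smallest positive such k is 2.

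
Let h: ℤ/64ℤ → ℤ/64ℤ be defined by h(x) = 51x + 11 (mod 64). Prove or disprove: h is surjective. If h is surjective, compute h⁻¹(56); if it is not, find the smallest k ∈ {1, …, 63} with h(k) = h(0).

Since gcd(51, 64) = 1, 51 is invertible modulo 64. Euclid's algorithm: 64 = 1·51 + 13, 51 = 3·13 + 12, 13 = 1·12 + 1; back-substituting gives 1 = 59·51 − 47·64, so 51⁻¹ ≡ 59 (mod 64).
For any y ∈ ℤ/64ℤ, x = 59(y − 11) mod 64 satisfies h(x) = 51·59(y − 11) + 11 ≡ y (since 51·59 ≡ 1 mod 64). So every y has a preimage.
Hence h is surjective.
Since h is surjective, we compute h⁻¹(56): solve 51x + 11 ≡ 56 (mod 64), i.e. 51x ≡ 45 (mod 64).
Multiplying by 51⁻¹ = 59 gives x ≡ 59·45 = 2655 = 41·64 + 31 ≡ 31 (mod 64).
Check: h(31) = 51·31 + 11 = 1592 = 24·64 + 56 ≡ 56 (mod 64).

31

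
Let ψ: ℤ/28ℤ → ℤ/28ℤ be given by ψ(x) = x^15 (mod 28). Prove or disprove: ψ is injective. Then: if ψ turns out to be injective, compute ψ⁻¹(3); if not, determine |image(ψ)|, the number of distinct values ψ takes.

9

ψ(2): Repeated squaring mod 28: 2^1 ≡ 2, 2^2 ≡ 2² = 4, 2^4 ≡ 4² = 16, 2^8 ≡ 16² = 256 ≡ 4. Since 15 = 8 + 4 + 2 + 1, 2^15 ≡ 4·16·4·2: 4·16 = 64 ≡ 8, then 8·4 = 32 ≡ 4, then 4·2 = 8. So 2^15 ≡ 8 (mod 28).
ψ(4): Repeated squaring mod 28: 4^1 ≡ 4, 4^2 ≡ 4² = 16, 4^4 ≡ 16² = 256 ≡ 4, 4^8 ≡ 4² = 16. Since 15 = 8 + 4 + 2 + 1, 4^15 ≡ 16·4·16·4: 16·4 = 64 ≡ 8, then 8·16 = 128 ≡ 16, then 16·4 = 64 ≡ 8. So 4^15 ≡ 8 (mod 28).
So ψ(2) = ψ(4) = 8 while 2 ≠ 4, therefore ψ is not injective.
Since ψ is not injective, we determine |image(ψ)|. Computing x^15 mod 28 for each x (by repeated squaring, reducing mod 28 at every step), the values ψ(0), ψ(1), …, ψ(27) are: 0, 1, 8, 27, 8, 13, 20, 7, 8, 1, 20, 15, 20, 13, 0, 15, 8, 13, 8, 27, 20, 21, 8, 15, 20, 1, 20, 27.
The distinct values are {0, 1, 7, 8, 13, 15, 20, 21, 27}; there are 9 of them.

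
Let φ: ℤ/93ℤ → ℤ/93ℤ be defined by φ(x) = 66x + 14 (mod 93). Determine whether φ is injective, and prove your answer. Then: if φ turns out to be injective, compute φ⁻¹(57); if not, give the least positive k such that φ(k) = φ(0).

31

By definition, φ is injective if φ(x_1) = φ(x_2) implies x_1 = x_2.
We have gcd(66, 93) = 3 > 1. Taking x_1 = 0 and x_2 = 31: φ(0) = 14 and φ(31) = 66·31 + 14 = 2060 ≡ 14 (mod 93).
So φ(0) = φ(31) while 0 ≠ 31, so φ is not injective.
Since φ is not injective, we find the least positive k with φ(k) = φ(0): this means 66k ≡ 0 (mod 93), i.e. 93 ∣ 66k. Since gcd(66, 93) = 3, dividing through by 3 this holds exactly when 31 ∣ 22k, and as gcd(22, 31) = 1, exactly when 31 ∣ k.
The smallest positive such k is 31.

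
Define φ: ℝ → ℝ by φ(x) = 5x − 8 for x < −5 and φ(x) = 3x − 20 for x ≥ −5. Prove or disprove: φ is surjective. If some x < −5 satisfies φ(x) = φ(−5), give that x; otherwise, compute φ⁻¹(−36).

Both pieces are strictly increasing (slopes 5 and 3), so each is injective on its own interval.
The left piece maps (−∞, −5) onto (−∞, −33); the right piece maps [−5, ∞) onto [−35, ∞).
The union (−∞, −33) ∪ [−35, ∞) covers ℝ, so φ is surjective.
For the follow-up: the images overlap, so an x < −5 with φ(x) = φ(−5) exists. φ(−5) = −35; solving 5x − 8 = −35 for x < −5 gives x = (−35 + 8)/5 = −27/5.

-27/5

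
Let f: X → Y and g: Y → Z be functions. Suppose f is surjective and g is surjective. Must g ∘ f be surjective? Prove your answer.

surjective

Let c ∈ Z. Since g is surjective, there is b ∈ Y with g(b) = c. Since f is surjective, there is a ∈ X with f(a) = b.
Then (g ∘ f)(a) = g(b) = c. Therefore g ∘ f is surjective.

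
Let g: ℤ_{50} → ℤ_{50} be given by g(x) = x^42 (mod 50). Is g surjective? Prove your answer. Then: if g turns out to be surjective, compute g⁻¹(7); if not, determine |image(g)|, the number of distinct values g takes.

22

g(0) = 0^42 = 0.
g(10): Repeated squaring mod 50: 10^1 ≡ 10, 10^2 ≡ 10² = 100 ≡ 0, 10^4 ≡ 0² = 0, 10^8 ≡ 0² = 0, 10^16 ≡ 0² = 0, 10^32 ≡ 0² = 0. Since 42 = 32 + 8 + 2, 10^42 ≡ 0·0·0: 0·0 = 0, then 0·0 = 0. So 10^42 ≡ 0 (mod 50).
So g(0) = g(10) = 0 while 0 ≠ 10, so g is not injective.
A non-injective map from the 50-element set ℤ_{50} to itself takes at most 49 distinct values, so it cannot be surjective. So g is not surjective.
Since g is not surjective, we determine |image(g)|. Computing x^42 mod 50 for each x (by repeated squaring, reducing mod 50 at every step), the values g(0), g(1), …, g(49) are: 0, 1, 4, 9, 16, 25, 36, 49, 14, 31, 0, 21, 44, 19, 46, 25, 6, 39, 24, 11, 0, 41, 34, 29, 26, 25, 26, 29, 34, 41, 0, 11, 24, 39, 6, 25, 46, 19, 44, 21, 0, 31, 14, 49, 36, 25, 16, 9, 4, 1.
The distinct values are {0, 1, 4, 6, 9, 11, 14, 16, 19, 21, 24, 25, 26, 29, 31, 34, 36, 39, 41, 44, 46, 49}; there are 22 of them.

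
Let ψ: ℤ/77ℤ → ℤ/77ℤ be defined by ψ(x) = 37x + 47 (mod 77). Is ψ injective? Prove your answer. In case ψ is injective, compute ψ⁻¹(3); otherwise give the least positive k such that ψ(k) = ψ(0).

By definition, injectivity means: for all x_1, x_2 in the domain, ψ(x_1) = ψ(x_2) implies x_1 = x_2.
Suppose ψ(x_1) = ψ(x_2) in ℤ/77ℤ. Then 37x_1 + 47 ≡ 37x_2 + 47 (mod 77), therefore 37(x_1 − x_2) ≡ 0 (mod 77).
Since gcd(37, 77) = 1, 37 is invertible modulo 77, hence x_1 − x_2 ≡ 0 (mod 77), i.e. x_1 = x_2.
So ψ is injective.
We now compute 37⁻¹ mod 77 explicitly. Euclid's algorithm: 77 = 2·37 + 3, 37 = 12·3 + 1; back-substituting gives 1 = 25·37 − 12·77, so 37⁻¹ ≡ 25 (mod 77).
Since ψ is injective, we find ψ⁻¹(3): we need 37x ≡ 3 − 47 ≡ 33 (mod 77). Using 37⁻¹ = 25: x ≡ 25·33 = 825 = 10·77 + 55, so x = 55.
Check: ψ(55) = 37·55 + 47 = 2082 = 27·77 + 3 ≡ 3 (mod 77).

55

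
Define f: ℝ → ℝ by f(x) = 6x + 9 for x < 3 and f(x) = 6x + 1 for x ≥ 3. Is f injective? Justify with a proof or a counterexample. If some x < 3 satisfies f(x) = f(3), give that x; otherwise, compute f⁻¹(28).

5/3

Both pieces are strictly increasing (slopes 6 and 6), so each is injective on its own interval.
The left piece maps (−∞, 3) onto (−∞, 27); the right piece maps [3, ∞) onto [19, ∞).
These images overlap. In particular f(3) = 19 (right piece), and solving 6x + 9 = 19 on the left piece gives x = 5/3 < 3.
So f(5/3) = f(3) with 5/3 ≠ 3, and f is not injective. This x = 5/3 is the requested value below 3.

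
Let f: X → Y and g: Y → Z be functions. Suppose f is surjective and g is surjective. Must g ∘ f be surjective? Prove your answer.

surjective

Let c ∈ Z. Since g is surjective, there is b ∈ Y with g(b) = c. Since f is surjective, there is a ∈ X with f(a) = b.
Then (g ∘ f)(a) = g(b) = c. So g ∘ f is surjective.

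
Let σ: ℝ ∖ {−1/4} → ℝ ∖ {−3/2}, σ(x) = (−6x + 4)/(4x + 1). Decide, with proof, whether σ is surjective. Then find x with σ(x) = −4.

For any y ≠ −3/2, solving y(4x + 1) = −6x + 4 for x gives a well-defined x ≠ −1/4. So σ is surjective.
Solving σ(x) = −4: cross-multiplying gives −6x + 4 = −4(4x + 1), which rearranges to 10x = −8, so x = −4/5.

-4/5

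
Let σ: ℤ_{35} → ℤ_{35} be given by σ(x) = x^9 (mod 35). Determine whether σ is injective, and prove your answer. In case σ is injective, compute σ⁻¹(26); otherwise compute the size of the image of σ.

σ(4): Repeated squaring mod 35: 4^1 ≡ 4, 4^2 ≡ 4² = 16, 4^4 ≡ 16² = 256 ≡ 11, 4^8 ≡ 11² = 121 ≡ 16. Since 9 = 8 + 1, 4^9 ≡ 16·4: 16·4 = 64 ≡ 29. So 4^9 ≡ 29 (mod 35).
σ(9): Repeated squaring mod 35: 9^1 ≡ 9, 9^2 ≡ 9² = 81 ≡ 11, 9^4 ≡ 11² = 121 ≡ 16, 9^8 ≡ 16² = 256 ≡ 11. Since 9 = 8 + 1, 9^9 ≡ 11·9: 11·9 = 99 ≡ 29. So 9^9 ≡ 29 (mod 35).
So σ(4) = σ(9) = 29 while 4 ≠ 9, thus σ is not injective.
Since σ is not injective, we determine |image(σ)|. Computing x^9 mod 35 for each x (by repeated squaring, reducing mod 35 at every step), the values σ(0), σ(1), …, σ(34) are: 0, 1, 22, 13, 29, 20, 6, 7, 8, 29, 20, 1, 27, 13, 14, 15, 1, 27, 8, 34, 20, 21, 22, 8, 34, 15, 6, 27, 28, 29, 15, 6, 22, 13, 34.
The distinct values are {0, 1, 6, 7, 8, 13, 14, 15, 20, 21, 22, 27, 28, 29, 34}; there are 15 of them.

15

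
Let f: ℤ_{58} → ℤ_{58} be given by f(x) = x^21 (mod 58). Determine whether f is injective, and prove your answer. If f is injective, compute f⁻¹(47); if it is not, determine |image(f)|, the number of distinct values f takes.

f(4): Repeated squaring mod 58: 4^1 ≡ 4, 4^2 ≡ 4² = 16, 4^4 ≡ 16² = 256 ≡ 24, 4^8 ≡ 24² = 576 ≡ 54, 4^16 ≡ 54² = 2916 ≡ 16. Since 21 = 16 + 4 + 1, 4^21 ≡ 16·24·4: 16·24 = 384 ≡ 36, then 36·4 = 144 ≡ 28. So 4^21 ≡ 28 (mod 58).
f(6): Repeated squaring mod 58: 6^1 ≡ 6, 6^2 ≡ 6² = 36, 6^4 ≡ 36² = 1296 ≡ 20, 6^8 ≡ 20² = 400 ≡ 52, 6^16 ≡ 52² = 2704 ≡ 36. Since 21 = 16 + 4 + 1, 6^21 ≡ 36·20·6: 36·20 = 720 ≡ 24, then 24·6 = 144 ≡ 28. So 6^21 ≡ 28 (mod 58).
So f(4) = f(6) = 28 while 4 ≠ 6, so f is not injective.
Since f is not injective, we determine |image(f)|. Computing x^21 mod 58 for each x (by repeated squaring, reducing mod 58 at every step), the values f(0), f(1), …, f(57) are: 0, 1, 46, 17, 28, 57, 28, 1, 12, 57, 12, 17, 12, 57, 46, 41, 30, 17, 12, 17, 30, 17, 28, 1, 30, 1, 12, 41, 28, 29, 30, 17, 46, 57, 28, 57, 30, 41, 28, 41, 46, 41, 28, 17, 12, 1, 46, 41, 46, 1, 46, 57, 30, 1, 30, 41, 12, 57.
The distinct values are {0, 1, 12, 17, 28, 29, 30, 41, 46, 57}; there are 10 of them.

10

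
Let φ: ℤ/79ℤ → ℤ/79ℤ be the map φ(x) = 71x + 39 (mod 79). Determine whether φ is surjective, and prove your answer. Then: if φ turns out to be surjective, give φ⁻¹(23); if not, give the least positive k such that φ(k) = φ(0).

2

Recall that surjectivity means every element of the codomain has a preimage under φ.
Since gcd(71, 79) = 1, 71 is invertible modulo 79. Euclid's algorithm: 79 = 1·71 + 8, 71 = 8·8 + 7, 8 = 1·7 + 1; back-substituting gives 1 = 69·71 − 62·79, so 71⁻¹ ≡ 69 (mod 79).
Then y ↦ 69(y − 39) is a two-sided inverse to φ, so every y ∈ ℤ/79ℤ has a preimage.
Therefore φ is surjective.
Since φ is surjective, we find φ⁻¹(23): we need 71x ≡ 23 − 39 ≡ 63 (mod 79). Using 71⁻¹ = 69: x ≡ 69·63 = 4347 = 55·79 + 2, so x = 2.
Check: φ(2) = 71·2 + 39 = 181 = 2·79 + 23 ≡ 23 (mod 79).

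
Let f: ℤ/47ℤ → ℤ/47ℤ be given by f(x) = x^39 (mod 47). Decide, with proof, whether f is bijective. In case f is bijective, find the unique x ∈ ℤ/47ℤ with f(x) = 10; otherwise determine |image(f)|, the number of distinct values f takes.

Since 47 is prime, the nonzero elements of ℤ/47ℤ form a cyclic group of order 46.
As gcd(39, 46) = 1, raising to the 39th power is a bijection on this group: if u^39 ≡ v^39 then (uv^{−1})^39 = 1, and the only element of order dividing gcd(39, 46) = 1 is 1, so u = v.
With f(0) = 0 this makes f injective on all of ℤ/47ℤ, hence bijective (finite equal-size domain and codomain). In particular f is bijective.
Since f is bijective, we find the preimage of 10. The inverse of x ↦ x^39 on (ℤ/47ℤ)^× is x ↦ x^13, because 39·13 = 507 = 11·46 + 1 ≡ 1 (mod 46) and x^{46} = 1 for x ≠ 0 (Fermat). So f⁻¹(10) = 10^13 mod 47.
Repeated squaring mod 47: 10^1 ≡ 10, 10^2 ≡ 10² = 100 ≡ 6, 10^4 ≡ 6² = 36, 10^8 ≡ 36² = 1296 ≡ 27. Since 13 = 8 + 4 + 1, 10^13 ≡ 27·36·10: 27·36 = 972 ≡ 32, then 32·10 = 320 ≡ 38. So 10^13 ≡ 38 (mod 47).
Hence f⁻¹(10) = 38.

38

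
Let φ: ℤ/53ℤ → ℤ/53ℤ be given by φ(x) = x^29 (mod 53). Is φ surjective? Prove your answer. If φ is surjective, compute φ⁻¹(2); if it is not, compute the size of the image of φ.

35

Since 53 is prime, the nonzero elements of ℤ/53ℤ form a cyclic group of order 52.
As gcd(29, 52) = 1, raising to the 29th power is a bijection on this group: if s^29 ≡ t^29 then (st^{−1})^29 = 1, and the only element of order dividing gcd(29, 52) = 1 is 1, so s = t.
With φ(0) = 0 this makes φ injective on all of ℤ/53ℤ, hence bijective (finite equal-size domain and codomain). In particular φ is surjective.
Since φ is surjective, we find the preimage of 2. The inverse of x ↦ x^29 on (ℤ/53ℤ)^× is x ↦ x^9, because 29·9 = 261 = 5·52 + 1 ≡ 1 (mod 52) and x^{52} = 1 for x ≠ 0 (Fermat). So φ⁻¹(2) = 2^9 mod 53.
Repeated squaring mod 53: 2^1 ≡ 2, 2^2 ≡ 2² = 4, 2^4 ≡ 4² = 16, 2^8 ≡ 16² = 256 ≡ 44. Since 9 = 8 + 1, 2^9 ≡ 44·2: 44·2 = 88 ≡ 35. So 2^9 ≡ 35 (mod 53).
Hence φ⁻¹(2) = 35.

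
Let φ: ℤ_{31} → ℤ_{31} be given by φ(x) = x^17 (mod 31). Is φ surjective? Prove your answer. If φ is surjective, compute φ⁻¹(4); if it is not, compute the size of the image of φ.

Since 31 is prime, the nonzero elements of ℤ_{31} form a cyclic group of order 30.
As gcd(17, 30) = 1, raising to the 17th power is a bijection on this group: if u^17 ≡ v^17 then (uv^{−1})^17 = 1, and the only element of order dividing gcd(17, 30) = 1 is 1, so u = v.
With φ(0) = 0 this makes φ injective on all of ℤ_{31}, hence bijective (finite equal-size domain and codomain). In particular φ is surjective.
Since φ is surjective, we find the preimage of 4. The inverse of x ↦ x^17 on (ℤ_{31})^× is x ↦ x^23, because 17·23 = 391 = 13·30 + 1 ≡ 1 (mod 30) and x^{30} = 1 for x ≠ 0 (Fermat). So φ⁻¹(4) = 4^23 mod 31.
Repeated squaring mod 31: 4^1 ≡ 4, 4^2 ≡ 4² = 16, 4^4 ≡ 16² = 256 ≡ 8, 4^8 ≡ 8² = 64 ≡ 2, 4^16 ≡ 2² = 4. Since 23 = 16 + 4 + 2 + 1, 4^23 ≡ 4·8·16·4: 4·8 = 32 ≡ 1, then 1·16 = 16, then 16·4 = 64 ≡ 2. So 4^23 ≡ 2 (mod 31).
Hence φ⁻¹(4) = 2.

2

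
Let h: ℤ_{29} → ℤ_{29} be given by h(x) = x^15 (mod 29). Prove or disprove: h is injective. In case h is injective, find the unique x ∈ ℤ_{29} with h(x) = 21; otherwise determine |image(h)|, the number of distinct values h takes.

8

Since 29 is prime, the nonzero elements of ℤ_{29} form a cyclic group of order 28.
As gcd(15, 28) = 1, raising to the 15th power is a bijection on this group: if u^15 ≡ v^15 then (uv^{−1})^15 = 1, and the only element of order dividing gcd(15, 28) = 1 is 1, so u = v.
With h(0) = 0 this makes h injective on all of ℤ_{29}, hence bijective (finite equal-size domain and codomain). In particular h is injective.
Since h is injective, we find the preimage of 21. The inverse of x ↦ x^15 on (ℤ_{29})^× is x ↦ x^15, because 15·15 = 225 = 8·28 + 1 ≡ 1 (mod 28) and x^{28} = 1 for x ≠ 0 (Fermat). So h⁻¹(21) = 21^15 mod 29.
Repeated squaring mod 29: 21^1 ≡ 21, 21^2 ≡ 21² = 441 ≡ 6, 21^4 ≡ 6² = 36 ≡ 7, 21^8 ≡ 7² = 49 ≡ 20. Since 15 = 8 + 4 + 2 + 1, 21^15 ≡ 20·7·6·21: 20·7 = 140 ≡ 24, then 24·6 = 144 ≡ 28, then 28·21 = 588 ≡ 8. So 21^15 ≡ 8 (mod 29).
Hence h⁻¹(21) = 8.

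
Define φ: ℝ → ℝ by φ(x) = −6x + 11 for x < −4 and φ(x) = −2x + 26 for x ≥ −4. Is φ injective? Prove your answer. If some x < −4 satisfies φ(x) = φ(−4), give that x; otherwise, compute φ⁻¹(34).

-4

Both pieces are strictly decreasing (slopes −6 and −2), so each is injective on its own interval.
The left piece maps (−∞, −4) onto (35, ∞); the right piece maps [−4, ∞) onto (−∞, 34].
These images are disjoint, so no value is attained by both pieces. Therefore φ is injective.
Because the two images are disjoint, no x < −4 has φ(x) = φ(−4), so we compute φ⁻¹(34): 34 lies in (−∞, 34], so solve −2x + 26 = 34: x = (34 − 26)/(−2) = −4.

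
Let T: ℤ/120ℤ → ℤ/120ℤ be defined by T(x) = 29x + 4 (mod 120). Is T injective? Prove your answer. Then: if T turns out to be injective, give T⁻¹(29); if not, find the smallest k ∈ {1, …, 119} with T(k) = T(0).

5

Suppose T(u) = T(v) in ℤ/120ℤ. Then 29u + 4 ≡ 29v + 4 (mod 120), hence 29(u − v) ≡ 0 (mod 120).
Since gcd(29, 120) = 1, 29 is invertible modulo 120, thus u − v ≡ 0 (mod 120), i.e. u = v.
Therefore T is injective.
We now compute 29⁻¹ mod 120 explicitly. Euclid's algorithm: 120 = 4·29 + 4, 29 = 7·4 + 1; back-substituting gives 1 = 29·29 − 7·120, so 29⁻¹ ≡ 29 (mod 120).
Since T is injective, we compute T⁻¹(29): solve 29x + 4 ≡ 29 (mod 120), i.e. 29x ≡ 25 (mod 120).
Multiplying by 29⁻¹ = 29 gives x ≡ 29·25 = 725 = 6·120 + 5 ≡ 5 (mod 120).
Check: T(5) = 29·5 + 4 = 149 = 1·120 + 29 ≡ 29 (mod 120).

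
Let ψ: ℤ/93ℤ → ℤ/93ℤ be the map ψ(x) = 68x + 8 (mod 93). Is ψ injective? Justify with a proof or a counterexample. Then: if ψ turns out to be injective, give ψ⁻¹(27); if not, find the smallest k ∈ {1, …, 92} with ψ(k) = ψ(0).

29

If ψ(s) = ψ(t), then 68s ≡ 68t (mod 93). Because gcd(68, 93) = 1, we may cancel 68 to get s ≡ t (mod 93).
Therefore ψ is injective.
We now compute 68⁻¹ mod 93 explicitly. Euclid's algorithm: 93 = 1·68 + 25, 68 = 2·25 + 18, 25 = 1·18 + 7, 18 = 2·7 + 4, 7 = 1·4 + 3, 4 = 1·3 + 1; back-substituting gives 1 = 26·68 − 19·93, so 68⁻¹ ≡ 26 (mod 93).
Since ψ is injective, we compute ψ⁻¹(27): solve 68x + 8 ≡ 27 (mod 93), i.e. 68x ≡ 19 (mod 93).
Multiplying by 68⁻¹ = 26 gives x ≡ 26·19 = 494 = 5·93 + 29 ≡ 29 (mod 93).
Check: ψ(29) = 68·29 + 8 = 1980 = 21·93 + 27 ≡ 27 (mod 93).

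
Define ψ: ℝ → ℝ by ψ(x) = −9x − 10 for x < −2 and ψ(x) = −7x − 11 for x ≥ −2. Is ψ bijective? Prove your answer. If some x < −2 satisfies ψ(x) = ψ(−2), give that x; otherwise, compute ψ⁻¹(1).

-12/7

Both pieces are strictly decreasing (slopes −9 and −7), so each is injective on its own interval.
The left piece maps (−∞, −2) onto (8, ∞); the right piece maps [−2, ∞) onto (−∞, 3].
The images leave a gap (8 has no preimage), so ψ is not surjective, hence not bijective.
Because the two images are disjoint, no x < −2 has ψ(x) = ψ(−2), so we compute ψ⁻¹(1): 1 lies in (−∞, 3], so solve −7x − 11 = 1: x = (1 + 11)/(−7) = −12/7.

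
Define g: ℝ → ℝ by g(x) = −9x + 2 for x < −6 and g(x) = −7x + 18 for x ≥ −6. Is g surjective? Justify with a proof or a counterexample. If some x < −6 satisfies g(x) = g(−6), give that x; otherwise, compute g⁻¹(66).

-58/9

Both pieces are strictly decreasing (slopes −9 and −7), so each is injective on its own interval.
The left piece maps (−∞, −6) onto (56, ∞); the right piece maps [−6, ∞) onto (−∞, 60].
The union (56, ∞) ∪ (−∞, 60] covers ℝ, so g is surjective.
For the follow-up: the images overlap, so an x < −6 with g(x) = g(−6) exists. g(−6) = 60; solving −9x + 2 = 60 for x < −6 gives x = (60 − 2)/(−9) = −58/9.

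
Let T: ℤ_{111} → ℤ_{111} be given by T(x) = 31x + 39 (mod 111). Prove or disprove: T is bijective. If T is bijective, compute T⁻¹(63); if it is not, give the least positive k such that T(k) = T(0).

33

Suppose T(s) = T(t) in ℤ_{111}. Then 31s + 39 ≡ 31t + 39 (mod 111), so 31(s − t) ≡ 0 (mod 111).
Since gcd(31, 111) = 1, 31 is invertible modulo 111, therefore s − t ≡ 0 (mod 111), i.e. s = t.
We now compute 31⁻¹ mod 111 explicitly. Euclid's algorithm: 111 = 3·31 + 18, 31 = 1·18 + 13, 18 = 1·13 + 5, 13 = 2·5 + 3, 5 = 1·3 + 2, 3 = 1·2 + 1; back-substituting gives 1 = 43·31 − 12·111, so 31⁻¹ ≡ 43 (mod 111).
For any y ∈ ℤ_{111}, x = 43(y − 39) mod 111 satisfies T(x) = 31·43(y − 39) + 39 ≡ y (since 31·43 ≡ 1 mod 111). So every y has a preimage.
Thus T is bijective.
Since T is bijective, we compute T⁻¹(63): solve 31x + 39 ≡ 63 (mod 111), i.e. 31x ≡ 24 (mod 111).
Multiplying by 31⁻¹ = 43 gives x ≡ 43·24 = 1032 = 9·111 + 33 ≡ 33 (mod 111).
Check: T(33) = 31·33 + 39 = 1062 = 9·111 + 63 ≡ 63 (mod 111).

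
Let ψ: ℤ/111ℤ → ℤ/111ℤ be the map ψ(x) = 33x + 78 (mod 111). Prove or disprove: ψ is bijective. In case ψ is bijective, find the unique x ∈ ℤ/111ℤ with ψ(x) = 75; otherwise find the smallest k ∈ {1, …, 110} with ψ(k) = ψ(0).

37

We have gcd(33, 111) = 3 > 1. Taking x_1 = 0 and x_2 = 37: ψ(0) = 78 and ψ(37) = 33·37 + 78 = 1299 ≡ 78 (mod 111).
So ψ(0) = ψ(37) while 0 ≠ 37, thus ψ is not injective, hence not bijective.
Since ψ is not bijective, we find the least positive k with ψ(k) = ψ(0): this means 33k ≡ 0 (mod 111), i.e. 111 ∣ 33k. Since gcd(33, 111) = 3, dividing through by 3 this holds exactly when 37 ∣ 11k, and as gcd(11, 37) = 1, exactly when 37 ∣ k.
The smallest positive such k is 37.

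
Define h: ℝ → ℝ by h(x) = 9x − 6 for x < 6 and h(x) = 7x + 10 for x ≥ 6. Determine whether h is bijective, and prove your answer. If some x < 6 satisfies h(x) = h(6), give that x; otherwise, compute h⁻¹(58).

Both pieces are strictly increasing (slopes 9 and 7), so each is injective on its own interval.
The left piece maps (−∞, 6) onto (−∞, 48); the right piece maps [6, ∞) onto [52, ∞).
The images leave a gap (48 has no preimage), so h is not surjective, hence not bijective.
Because the two images are disjoint, no x < 6 has h(x) = h(6), so we compute h⁻¹(58): 58 lies in [52, ∞), so solve 7x + 10 = 58: x = (58 − 10)/7 = 48/7.

48/7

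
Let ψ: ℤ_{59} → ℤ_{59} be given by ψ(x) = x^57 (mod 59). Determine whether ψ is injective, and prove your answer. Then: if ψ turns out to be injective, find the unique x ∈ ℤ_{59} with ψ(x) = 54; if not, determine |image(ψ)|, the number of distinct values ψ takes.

47

Since 59 is prime, the nonzero elements of ℤ_{59} form a cyclic group of order 58.
As gcd(57, 58) = 1, raising to the 57th power is a bijection on this group: if u^57 ≡ v^57 then (uv^{−1})^57 = 1, and the only element of order dividing gcd(57, 58) = 1 is 1, so u = v.
With ψ(0) = 0 this makes ψ injective on all of ℤ_{59}, hence bijective (finite equal-size domain and codomain). In particular ψ is injective.
Since ψ is injective, we find the preimage of 54. The inverse of x ↦ x^57 on (ℤ_{59})^× is x ↦ x^57, because 57·57 = 3249 = 56·58 + 1 ≡ 1 (mod 58) and x^{58} = 1 for x ≠ 0 (Fermat). So ψ⁻¹(54) = 54^57 mod 59.
Repeated squaring mod 59: 54^1 ≡ 54, 54^2 ≡ 54² = 2916 ≡ 25, 54^4 ≡ 25² = 625 ≡ 35, 54^8 ≡ 35² = 1225 ≡ 45, 54^16 ≡ 45² = 2025 ≡ 19, 54^32 ≡ 19² = 361 ≡ 7. Since 57 = 32 + 16 + 8 + 1, 54^57 ≡ 7·19·45·54: 7·19 = 133 ≡ 15, then 15·45 = 675 ≡ 26, then 26·54 = 1404 ≡ 47. So 54^57 ≡ 47 (mod 59).
Hence ψ⁻¹(54) = 47.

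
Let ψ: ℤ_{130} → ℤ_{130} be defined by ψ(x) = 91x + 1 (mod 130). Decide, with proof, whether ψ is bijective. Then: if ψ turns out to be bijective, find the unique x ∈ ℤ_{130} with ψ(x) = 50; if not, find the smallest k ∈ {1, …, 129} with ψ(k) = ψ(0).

10

We have gcd(91, 130) = 13 > 1. Taking s = 0 and t = 10: ψ(0) = 1 and ψ(10) = 91·10 + 1 = 911 ≡ 1 (mod 130).
So ψ(0) = ψ(10) while 0 ≠ 10, so ψ is not injective, hence not bijective.
Since ψ is not bijective, we find the least positive k with ψ(k) = ψ(0): this means 91k ≡ 0 (mod 130), i.e. 130 ∣ 91k. Since gcd(91, 130) = 13, dividing through by 13 this holds exactly when 10 ∣ 7k, and as gcd(7, 10) = 1, exactly when 10 ∣ k.
The smallest positive such k is 10.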